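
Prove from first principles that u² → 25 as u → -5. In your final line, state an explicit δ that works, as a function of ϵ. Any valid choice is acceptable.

δ = min(1, ϵ/11)

Let ϵ > 0. We seek δ > 0 with 0 < |u + 5| < δ ⇒ |u² − 25| < ϵ.
Factor: u² − 25 = (u + 5)(u - 5), so |u² − 25| = |u + 5|·|u - 5|.
Restrict δ ≤ 1. Then |u + 5| < 1 gives |u| < 6, so by the triangle inequality |u - 5| ≤ 6 + 5 = 11.
Hence |u² − 25| ≤ 11|u + 5|, which is < ϵ once |u + 5| < ϵ/11.
Take δ = min(1, ϵ/11). If 0 < |u + 5| < δ then both bounds hold and |u² − 25| ≤ 11|u + 5| < 11·(ϵ/11) = ϵ.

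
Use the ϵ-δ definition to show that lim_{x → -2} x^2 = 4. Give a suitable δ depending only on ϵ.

Fix ϵ > 0. We seek δ > 0 with 0 < |x + 2| < δ ⇒ |x^2 − 4| < ϵ.
Factor: x^2 − 4 = (x + 2)(x - 2), so |x^2 − 4| = |x + 2|·|x - 2|.
Restrict δ ≤ 2. Then |x + 2| < 2 gives |x| < 4, so by the triangle inequality |x - 2| ≤ 4 + 2 = 6.
Hence |x^2 − 4| ≤ 6|x + 2|, which is < ϵ once |x + 2| < ϵ/6.
Take δ = min(2, ϵ/6). If 0 < |x + 2| < δ then both bounds hold and |x^2 − 4| ≤ 6|x + 2| < 6·(ϵ/6) = ϵ.

δ = min(2, ϵ/6)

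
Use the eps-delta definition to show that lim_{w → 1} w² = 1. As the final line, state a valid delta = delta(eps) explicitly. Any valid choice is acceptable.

Suppose eps > 0. We seek delta > 0 with 0 < |w − 1| < delta ⇒ |w² − 1| < eps.
Factor: w² − 1 = (w − 1)(w + 1), so |w² − 1| = |w − 1|·|w + 1|.
Impose delta ≤ 1 so that |w| < 2; then |w + 1| ≤ 3.
Hence |w² − 1| ≤ 3|w − 1|, which is < eps once |w − 1| < eps/3.
Take delta = min(1, eps/3). If 0 < |w − 1| < delta then both bounds hold and |w² − 1| ≤ 3|w − 1| < 3·(eps/3) = eps.

delta = min(1, eps/3)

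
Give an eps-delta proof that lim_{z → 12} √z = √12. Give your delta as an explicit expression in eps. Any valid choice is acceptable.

Fix eps > 0. We want delta > 0 such that 0 < |z − 12| < delta implies |√z − √12| < eps.
Multiplying by the conjugate, |√z − √12| = |z − 12|/(√z + √12).
Restrict delta ≤ 12 so that |z − 12| < 12 forces z > 0, and then √z + √12 > √12.
Hence |√z − √12| < |z − 12|/√12, which is < eps once |z − 12| < √12·eps.
Take delta = min(12, √12·eps). If 0 < |z − 12| < delta then z > 0 and |√z − √12| < |z − 12|/√12 < eps.

delta = min(12, √12·eps)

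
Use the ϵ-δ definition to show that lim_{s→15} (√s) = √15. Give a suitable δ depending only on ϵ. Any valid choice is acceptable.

Let ϵ > 0. We want δ > 0 such that 0 < |s − 15| < δ implies |√s − √15| < ϵ.
Rationalise: √s − √15 = (s − 15)/(√s + √15), so |√s − √15| = |s − 15|/(√s + √15).
Restrict δ ≤ 15 so that |s − 15| < 15 forces s > 0, and then √s + √15 > √15.
Hence |√s − √15| < |s − 15|/√15, which is < ϵ once |s − 15| < √15·ϵ.
Take δ = min(15, √15·ϵ). If 0 < |s − 15| < δ then s > 0 and |√s − √15| < |s − 15|/√15 < ϵ.

δ = min(15, √15·ϵ)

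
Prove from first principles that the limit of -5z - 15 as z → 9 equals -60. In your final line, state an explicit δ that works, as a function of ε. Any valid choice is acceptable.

Let ε > 0. We need δ > 0 so that 0 < |z − 9| < δ implies |(-5z - 15) + 60| < ε.
|(-5z - 15) + 60| = |-5z + 45| = 5|z − 9|.
So 5|z − 9| < ε exactly when |z − 9| < ε/5.
Take δ = ε/5. If 0 < |z − 9| < δ then |(-5z - 15) + 60| = 5|z − 9| < 5·(ε/5) = ε.

δ = ε/5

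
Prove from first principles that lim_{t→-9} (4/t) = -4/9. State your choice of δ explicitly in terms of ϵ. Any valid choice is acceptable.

δ = min(9/2, (81/8)ϵ)

Fix ϵ > 0. We seek δ > 0 such that 0 < |t + 9| < δ implies |4/t + 4/9| < ϵ.
|4/t + 4/9| = 4·|-9 − t|/(9·|t|) = 4|t + 9|/(9|t|).
Restrict δ ≤ 9/2. Then |t + 9| < 9/2 gives |t| > 9/2, so 9|t| > 81/2.
Then |4/t + 4/9| < 4|t + 9|/(81/2), which is < ϵ when |t + 9| < (81/8)ϵ.
Take δ = min(9/2, (81/8)ϵ). Then 0 < |t + 9| < δ gives both |t + 9| < 9/2 and |t + 9| < (81/8)ϵ, so |4/t + 4/9| < ϵ.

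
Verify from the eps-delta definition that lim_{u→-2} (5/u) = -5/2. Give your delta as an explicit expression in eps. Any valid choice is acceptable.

delta = min(1, (2/5)eps)

Fix eps > 0. We seek delta > 0 such that 0 < |u + 2| < delta implies |5/u + 5/2| < eps.
|5/u + 5/2| = 5·|-2 − u|/(2·|u|) = 5|u + 2|/(2|u|).
Require delta ≤ 1 so that |u| > 2 − 1 = 1, hence 2|u| > 2.
Then |5/u + 5/2| < 5|u + 2|/2, which is < eps when |u + 2| < (2/5)eps.
Take delta = min(1, (2/5)eps). Then 0 < |u + 2| < delta gives both |u + 2| < 1 and |u + 2| < (2/5)eps, so |5/u + 5/2| < eps.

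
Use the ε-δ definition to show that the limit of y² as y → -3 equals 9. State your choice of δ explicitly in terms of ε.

Fix ε > 0. We seek δ > 0 with 0 < |y + 3| < δ ⇒ |y² − 9| < ε.
Factor: y² − 9 = (y + 3)(y - 3), so |y² − 9| = |y + 3|·|y - 3|.
Impose δ ≤ 1 so that |y| < 4; then |y - 3| ≤ 7.
Hence |y² − 9| ≤ 7|y + 3|, which is < ε once |y + 3| < ε/7.
Take δ = min(1, ε/7). If 0 < |y + 3| < δ then both bounds hold and |y² − 9| ≤ 7|y + 3| < 7·(ε/7) = ε.

δ = min(1, ε/7)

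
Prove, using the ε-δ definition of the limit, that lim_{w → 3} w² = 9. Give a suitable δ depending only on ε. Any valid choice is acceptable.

Suppose ε > 0. We seek δ > 0 with 0 < |w − 3| < δ ⇒ |w² − 9| < ε.
Factor: w² − 9 = (w − 3)(w + 3), so |w² − 9| = |w − 3|·|w + 3|.
Restrict δ ≤ 1. Then |w − 3| < 1 gives |w| < 4, so by the triangle inequality |w + 3| ≤ 4 + 3 = 7.
Hence |w² − 9| ≤ 7|w − 3|, which is < ε once |w − 3| < ε/7.
Take δ = min(1, ε/7). If 0 < |w − 3| < δ then both bounds hold and |w² − 9| ≤ 7|w − 3| < 7·(ε/7) = ε.

δ = min(1, ε/7)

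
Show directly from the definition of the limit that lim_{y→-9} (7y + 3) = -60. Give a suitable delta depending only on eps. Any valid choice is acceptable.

Let eps > 0 be given. We need delta > 0 so that 0 < |y + 9| < delta implies |(7y + 3) + 60| < eps.
Since (7y + 3) + 60 = 7(y + 9), we have |(7y + 3) + 60| = 7|y + 9|.
So 7|y + 9| < eps exactly when |y + 9| < eps/7.
Take delta = eps/7. If 0 < |y + 9| < delta then |(7y + 3) + 60| = 7|y + 9| < 7·(eps/7) = eps.

delta = eps/7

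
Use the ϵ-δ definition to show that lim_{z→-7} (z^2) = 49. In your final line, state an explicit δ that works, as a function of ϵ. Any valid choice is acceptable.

Let ϵ > 0. We seek δ > 0 with 0 < |z + 7| < δ ⇒ |z^2 − 49| < ϵ.
Factor: z^2 − 49 = (z + 7)(z - 7), so |z^2 − 49| = |z + 7|·|z - 7|.
Impose δ ≤ 1 so that |z| < 8; then |z - 7| ≤ 15.
Hence |z^2 − 49| ≤ 15|z + 7|, which is < ϵ once |z + 7| < ϵ/15.
Take δ = min(1, ϵ/15). If 0 < |z + 7| < δ then both bounds hold and |z^2 − 49| ≤ 15|z + 7| < 15·(ϵ/15) = ϵ.

δ = min(1, ϵ/15)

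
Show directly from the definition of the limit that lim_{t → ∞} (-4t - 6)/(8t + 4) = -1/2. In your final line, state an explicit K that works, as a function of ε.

Let ε > 0 be given. We seek K > 0 such that t > K implies |(-4t - 6)/(8t + 4) + 1/2| < ε.
(-4t - 6)/(8t + 4) + 1/2 = (8(-4t - 6) − (-4)(8t + 4)) / (8(8t + 4)) = -32/(8(8t + 4)).
For t > 0 we have 8t + 4 > 8t, so |(-4t - 6)/(8t + 4) + 1/2| = 32/(8(8t + 4)) < 32/(8·8t) = (1/2)/t.
Thus |(-4t - 6)/(8t + 4) + 1/2| < ε whenever t > (1/2)/ε.
Take K = (1/2)/ε. If t > K then |(-4t - 6)/(8t + 4) + 1/2| < (1/2)/t < ε.

K = (1/2)/ε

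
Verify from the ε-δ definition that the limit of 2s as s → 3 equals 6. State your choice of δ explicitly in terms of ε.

Fix ε > 0. We need δ > 0 so that 0 < |s − 3| < δ implies |(2s) − 6| < ε.
|(2s) − 6| = |2s - 6| = 2|s − 3|.
Thus it suffices that |s − 3| < ε/2.
Choosing δ = ε/2 gives |(2s) − 6| = 2|s − 3| < ε whenever |s − 3| < δ.

δ = ε/2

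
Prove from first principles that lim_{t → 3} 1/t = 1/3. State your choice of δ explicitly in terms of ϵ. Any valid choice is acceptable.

δ = min(3/2, (9/2)ϵ)

Fix ϵ > 0. We seek δ > 0 such that 0 < |t − 3| < δ implies |1/t − (1/3)| < ϵ.
|1/t − (1/3)| = |3 − t|/(3·|t|) = |t − 3|/(3|t|).
Restrict δ ≤ 3/2. Then |t − 3| < 3/2 gives |t| > 3/2, so 3|t| > 9/2.
Then |1/t − (1/3)| < |t − 3|/(9/2), which is < ϵ when |t − 3| < (9/2)ϵ.
Take δ = min(3/2, (9/2)ϵ). Then 0 < |t − 3| < δ gives both |t − 3| < 3/2 and |t − 3| < (9/2)ϵ, so |1/t − (1/3)| < ϵ.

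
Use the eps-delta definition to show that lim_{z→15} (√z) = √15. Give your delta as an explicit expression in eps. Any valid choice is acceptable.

Fix eps > 0. We want delta > 0 such that 0 < |z − 15| < delta implies |√z − √15| < eps.
Multiplying by the conjugate, |√z − √15| = |z − 15|/(√z + √15).
Restrict delta ≤ 15 so that |z − 15| < 15 forces z > 0, and then √z + √15 > √15.
Hence |√z − √15| < |z − 15|/√15, which is < eps once |z − 15| < √15·eps.
Take delta = min(15, √15·eps). If 0 < |z − 15| < delta then z > 0 and |√z − √15| < |z − 15|/√15 < eps.

delta = min(15, √15·eps)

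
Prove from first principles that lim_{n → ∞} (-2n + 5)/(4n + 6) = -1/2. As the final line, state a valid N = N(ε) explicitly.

N = 2/ε

Fix ε > 0. For n ≥ 1, |(-2n + 5)/(4n + 6) + 1/2| = |32|/(4(4n + 6)) = 32/(4(4n + 6)).
Since 4n + 6 ≥ 4n for n ≥ 1, this is ≤ 32/(4·4n) = 2/n.
So |(-2n + 5)/(4n + 6) + 1/2| < ε whenever n > 2/ε.
Take N = 2/ε. If n > N then |(-2n + 5)/(4n + 6) + 1/2| ≤ 2/n < ε.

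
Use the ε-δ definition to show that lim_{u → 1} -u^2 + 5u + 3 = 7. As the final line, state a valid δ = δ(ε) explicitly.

δ = min(1, ε/6)

Let ε > 0. We want δ > 0 such that 0 < |u − 1| < δ implies |(-u^2 + 5u + 3) − 7| < ε.
(-u^2 + 5u + 3) − 7 = -u^2 + 5u - 4 = (u − 1)(-u + 4).
So |(-u^2 + 5u + 3) − 7| = |u − 1|·|-u + 4|.
Require δ ≤ 1. Then |u − 1| < 1 gives |u| < 2, and by the triangle inequality |-u + 4| ≤ 2 + 4 = 6.
Hence |(-u^2 + 5u + 3) − 7| ≤ 6|u − 1| < ε provided |u − 1| < ε/6.
Take δ = min(1, ε/6). Then 0 < |u − 1| < δ gives both |u − 1| < 1 and |u − 1| < ε/6, so |(-u^2 + 5u + 3) − 7| < ε.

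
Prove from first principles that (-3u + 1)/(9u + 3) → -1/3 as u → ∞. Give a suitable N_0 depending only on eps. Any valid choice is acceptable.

N_0 = (2/9)/eps

Let eps > 0 be given. We seek N_0 > 0 such that u > N_0 implies |(-3u + 1)/(9u + 3) + 1/3| < eps.
(-3u + 1)/(9u + 3) + 1/3 = (9(-3u + 1) − (-3)(9u + 3)) / (9(9u + 3)) = 18/(9(9u + 3)).
For u > 0 we have 9u + 3 > 9u, so |(-3u + 1)/(9u + 3) + 1/3| = 18/(9(9u + 3)) < 18/(9·9u) = (2/9)/u.
Thus |(-3u + 1)/(9u + 3) + 1/3| < eps whenever u > (2/9)/eps.
Take N_0 = (2/9)/eps. If u > N_0 then |(-3u + 1)/(9u + 3) + 1/3| < (2/9)/u < eps.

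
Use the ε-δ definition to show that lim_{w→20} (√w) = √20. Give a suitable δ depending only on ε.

δ = min(20, √20·ε)

Suppose ε > 0. We want δ > 0 such that 0 < |w − 20| < δ implies |√w − √20| < ε.
Multiplying by the conjugate, |√w − √20| = |w − 20|/(√w + √20).
Restrict δ ≤ 20 so that |w − 20| < 20 forces w > 0, and then √w + √20 > √20.
Hence |√w − √20| < |w − 20|/√20, which is < ε once |w − 20| < √20·ε.
Take δ = min(20, √20·ε). If 0 < |w − 20| < δ then w > 0 and |√w − √20| < |w − 20|/√20 < ε.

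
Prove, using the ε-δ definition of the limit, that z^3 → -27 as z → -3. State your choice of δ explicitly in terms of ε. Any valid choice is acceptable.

Fix ε > 0. We seek δ > 0 with 0 < |z + 3| < δ ⇒ |z^3 + 27| < ε.
Factor: z^3 + 27 = (z + 3)(z^2 - 3z + 9), so |z^3 + 27| = |z + 3|·|z^2 - 3z + 9|.
Restrict δ ≤ 2. Then |z + 3| < 2 gives |z| < 5, so by the triangle inequality |z^2 - 3z + 9| ≤ 5^2 + 3·5 + 9 = 49.
Hence |z^3 + 27| ≤ 49|z + 3|, which is < ε once |z + 3| < ε/49.
Take δ = min(2, ε/49). If 0 < |z + 3| < δ then both bounds hold and |z^3 + 27| ≤ 49|z + 3| < 49·(ε/49) = ε.

δ = min(2, ε/49)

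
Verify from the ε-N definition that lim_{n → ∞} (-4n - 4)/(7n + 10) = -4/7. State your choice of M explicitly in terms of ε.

M = (12/49)/ε

Let ε > 0. For n ≥ 1, |(-4n - 4)/(7n + 10) + 4/7| = |12|/(7(7n + 10)) = 12/(7(7n + 10)).
Since 7n + 10 ≥ 7n for n ≥ 1, this is ≤ 12/(7·7n) = (12/49)/n.
So |(-4n - 4)/(7n + 10) + 4/7| < ε whenever n > (12/49)/ε.
Take M = (12/49)/ε. If n > M then |(-4n - 4)/(7n + 10) + 4/7| ≤ (12/49)/n < ε.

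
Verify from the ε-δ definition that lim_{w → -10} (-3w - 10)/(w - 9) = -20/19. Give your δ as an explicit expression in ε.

Let ε > 0. We want δ > 0 with 0 < |w + 10| < δ ⇒ |(-3w - 10)/(w - 9) + 20/19| < ε.
Combining over a common denominator, (-3w - 10)/(w - 9) + 20/19 = [(-3w - 10)·(-19) − 20·(w - 9)] / [(-19)·(w - 9)] = 37(w + 10) / ((-19)(w - 9)).
So |(-3w - 10)/(w - 9) + 20/19| = 37|w + 10| / (19·|w − 9|).
Restrict δ ≤ 19/2. Then |w + 10| < 19/2 gives |w − 9| = |(w + 10) + (-19)| ≥ 19 − 19/2 = 19/2.
Hence |(-3w - 10)/(w - 9) + 20/19| < 37|w + 10|/(19·(19/2)) = (74/361)|w + 10|, which is < ε once |w + 10| < (361/74)ε.
Take δ = min(19/2, (361/74)ε). Then 0 < |w + 10| < δ forces both bounds, so |(-3w - 10)/(w - 9) + 20/19| < ε.

δ = min(19/2, (361/74)ε)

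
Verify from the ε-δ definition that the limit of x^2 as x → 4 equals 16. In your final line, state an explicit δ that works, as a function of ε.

Fix ε > 0. We seek δ > 0 with 0 < |x − 4| < δ ⇒ |x^2 − 16| < ε.
Factor: x^2 − 16 = (x − 4)(x + 4), so |x^2 − 16| = |x − 4|·|x + 4|.
Restrict δ ≤ 1. Then |x − 4| < 1 gives |x| < 5, so by the triangle inequality |x + 4| ≤ 5 + 4 = 9.
Hence |x^2 − 16| ≤ 9|x − 4|, which is < ε once |x − 4| < ε/9.
Take δ = min(1, ε/9). If 0 < |x − 4| < δ then both bounds hold and |x^2 − 16| ≤ 9|x − 4| < 9·(ε/9) = ε.

δ = min(1, ε/9)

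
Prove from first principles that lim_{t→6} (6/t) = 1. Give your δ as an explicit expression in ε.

δ = min(3, 3ε)

Let ε > 0. We seek δ > 0 such that 0 < |t − 6| < δ implies |6/t − 1| < ε.
|6/t − 1| = 6·|6 − t|/(6·|t|) = 6|t − 6|/(6|t|).
Restrict δ ≤ 3. Then |t − 6| < 3 gives |t| > 3, so 6|t| > 18.
Then |6/t − 1| < 6|t − 6|/18, which is < ε when |t − 6| < 3ε.
Take δ = min(3, 3ε). Then 0 < |t − 6| < δ gives both |t − 6| < 3 and |t − 6| < 3ε, so |6/t − 1| < ε.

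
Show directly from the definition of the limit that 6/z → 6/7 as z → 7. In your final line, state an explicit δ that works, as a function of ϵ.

δ = min(7/2, (49/12)ϵ)

Let ϵ > 0. We seek δ > 0 such that 0 < |z − 7| < δ implies |6/z − (6/7)| < ϵ.
|6/z − (6/7)| = 6·|7 − z|/(7·|z|) = 6|z − 7|/(7|z|).
Restrict δ ≤ 7/2. Then |z − 7| < 7/2 gives |z| > 7/2, so 7|z| > 49/2.
Then |6/z − (6/7)| < 6|z − 7|/(49/2), which is < ϵ when |z − 7| < (49/12)ϵ.
Take δ = min(7/2, (49/12)ϵ). Then 0 < |z − 7| < δ gives both |z − 7| < 7/2 and |z − 7| < (49/12)ϵ, so |6/z − (6/7)| < ϵ.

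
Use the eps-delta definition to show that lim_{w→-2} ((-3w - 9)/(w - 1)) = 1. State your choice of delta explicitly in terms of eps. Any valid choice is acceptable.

Suppose eps > 0. We want delta > 0 with 0 < |w + 2| < delta ⇒ |(-3w - 9)/(w - 1) − 1| < eps.
Combining over a common denominator, (-3w - 9)/(w - 1) − 1 = [(-3w - 9)·(-3) − (-3)·(w - 1)] / [(-3)·(w - 1)] = 12(w + 2) / ((-3)(w - 1)).
So |(-3w - 9)/(w - 1) − 1| = 12|w + 2| / (3·|w − 1|).
Restrict delta ≤ 3/2. Then |w + 2| < 3/2 gives |w − 1| = |(w + 2) + (-3)| ≥ 3 − 3/2 = 3/2.
Hence |(-3w - 9)/(w - 1) − 1| < 12|w + 2|/(3·(3/2)) = (8/3)|w + 2|, which is < eps once |w + 2| < (3/8)eps.
Take delta = min(3/2, (3/8)eps). Then 0 < |w + 2| < delta forces both bounds, so |(-3w - 9)/(w - 1) − 1| < eps.

delta = min(3/2, (3/8)eps)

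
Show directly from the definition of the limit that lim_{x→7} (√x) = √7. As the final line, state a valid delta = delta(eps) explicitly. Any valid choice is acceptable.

Suppose eps > 0. We want delta > 0 such that 0 < |x − 7| < delta implies |√x − √7| < eps.
Multiplying by the conjugate, |√x − √7| = |x − 7|/(√x + √7).
Restrict delta ≤ 7 so that |x − 7| < 7 forces x > 0, and then √x + √7 > √7.
Hence |√x − √7| < |x − 7|/√7, which is < eps once |x − 7| < √7·eps.
Take delta = min(7, √7·eps). If 0 < |x − 7| < delta then x > 0 and |√x − √7| < |x − 7|/√7 < eps.

delta = min(7, √7·eps)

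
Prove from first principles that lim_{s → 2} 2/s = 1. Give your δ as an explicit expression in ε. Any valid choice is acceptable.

Let ε > 0 be given. We seek δ > 0 such that 0 < |s − 2| < δ implies |2/s − 1| < ε.
|2/s − 1| = 2·|2 − s|/(2·|s|) = 2|s − 2|/(2|s|).
Restrict δ ≤ 1. Then |s − 2| < 1 gives |s| > 1, so 2|s| > 2.
Then |2/s − 1| < 2|s − 2|/2, which is < ε when |s − 2| < ε.
Take δ = min(1, ε). Then 0 < |s − 2| < δ gives both |s − 2| < 1 and |s − 2| < ε, so |2/s − 1| < ε.

δ = min(1, ε)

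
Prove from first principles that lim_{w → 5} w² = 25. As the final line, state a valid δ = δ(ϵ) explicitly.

δ = min(2, ϵ/12)

Let ϵ > 0. We seek δ > 0 with 0 < |w − 5| < δ ⇒ |w² − 25| < ϵ.
Factor: w² − 25 = (w − 5)(w + 5), so |w² − 25| = |w − 5|·|w + 5|.
Restrict δ ≤ 2. Then |w − 5| < 2 gives |w| < 7, so by the triangle inequality |w + 5| ≤ 7 + 5 = 12.
Hence |w² − 25| ≤ 12|w − 5|, which is < ϵ once |w − 5| < ϵ/12.
Take δ = min(2, ϵ/12). If 0 < |w − 5| < δ then both bounds hold and |w² − 25| ≤ 12|w − 5| < 12·(ϵ/12) = ϵ.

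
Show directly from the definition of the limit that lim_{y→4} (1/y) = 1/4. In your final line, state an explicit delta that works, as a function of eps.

Fix eps > 0. We seek delta > 0 such that 0 < |y − 4| < delta implies |1/y − (1/4)| < eps.
|1/y − (1/4)| = |4 − y|/(4·|y|) = |y − 4|/(4|y|).
Require delta ≤ 2 so that |y| > 4 − 2 = 2, hence 4|y| > 8.
Then |1/y − (1/4)| < |y − 4|/8, which is < eps when |y − 4| < 8eps.
Take delta = min(2, 8eps). Then 0 < |y − 4| < delta gives both |y − 4| < 2 and |y − 4| < 8eps, so |1/y − (1/4)| < eps.

delta = min(2, 8eps)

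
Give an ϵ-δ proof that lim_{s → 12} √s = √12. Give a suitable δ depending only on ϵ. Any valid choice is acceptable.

Let ϵ > 0. We want δ > 0 such that 0 < |s − 12| < δ implies |√s − √12| < ϵ.
Multiplying by the conjugate, |√s − √12| = |s − 12|/(√s + √12).
Restrict δ ≤ 12 so that |s − 12| < 12 forces s > 0, and then √s + √12 > √12.
Hence |√s − √12| < |s − 12|/√12, which is < ϵ once |s − 12| < √12·ϵ.
Take δ = min(12, √12·ϵ). If 0 < |s − 12| < δ then s > 0 and |√s − √12| < |s − 12|/√12 < ϵ.

δ = min(12, √12·ϵ)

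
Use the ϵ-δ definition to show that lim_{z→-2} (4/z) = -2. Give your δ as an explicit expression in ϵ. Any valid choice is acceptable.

Suppose ϵ > 0. We seek δ > 0 such that 0 < |z + 2| < δ implies |4/z + 2| < ϵ.
|4/z + 2| = 4·|-2 − z|/(2·|z|) = 4|z + 2|/(2|z|).
Restrict δ ≤ 1. Then |z + 2| < 1 gives |z| > 1, so 2|z| > 2.
Then |4/z + 2| < 4|z + 2|/2, which is < ϵ when |z + 2| < (1/2)ϵ.
Take δ = min(1, (1/2)ϵ). Then 0 < |z + 2| < δ gives both |z + 2| < 1 and |z + 2| < (1/2)ϵ, so |4/z + 2| < ϵ.

δ = min(1, (1/2)ϵ)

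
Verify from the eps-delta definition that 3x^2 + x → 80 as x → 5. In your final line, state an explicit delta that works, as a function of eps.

delta = min(2, eps/37)

Fix eps > 0. We want delta > 0 such that 0 < |x − 5| < delta implies |(3x^2 + x) − 80| < eps.
(3x^2 + x) − 80 = 3x^2 + x - 80 = (x − 5)(3x + 16).
So |(3x^2 + x) − 80| = |x − 5|·|3x + 16|.
Assume first that |x − 5| < 2, so |x| < 7. Then |3x + 16| ≤ 3·7 + 16 = 37.
Hence |(3x^2 + x) − 80| ≤ 37|x − 5| < eps provided |x − 5| < eps/37.
Take delta = min(2, eps/37). Then 0 < |x − 5| < delta gives both |x − 5| < 2 and |x − 5| < eps/37, so |(3x^2 + x) − 80| < eps.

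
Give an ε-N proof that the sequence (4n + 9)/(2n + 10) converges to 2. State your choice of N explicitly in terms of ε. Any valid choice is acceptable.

Let ε > 0 be given. For n ≥ 1, |(4n + 9)/(2n + 10) − 2| = |-22|/(2(2n + 10)) = 22/(2(2n + 10)).
Since 2n + 10 ≥ 2n for n ≥ 1, this is ≤ 22/(2·2n) = (11/2)/n.
So |(4n + 9)/(2n + 10) − 2| < ε whenever n > (11/2)/ε.
Take N = (11/2)/ε. If n > N then |(4n + 9)/(2n + 10) − 2| ≤ (11/2)/n < ε.

N = (11/2)/ε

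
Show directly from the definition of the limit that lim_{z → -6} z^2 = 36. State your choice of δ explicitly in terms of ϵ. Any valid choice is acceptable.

δ = min(1, ϵ/13)

Fix ϵ > 0. We seek δ > 0 with 0 < |z + 6| < δ ⇒ |z^2 − 36| < ϵ.
Factor: z^2 − 36 = (z + 6)(z - 6), so |z^2 − 36| = |z + 6|·|z - 6|.
Restrict δ ≤ 1. Then |z + 6| < 1 gives |z| < 7, so by the triangle inequality |z - 6| ≤ 7 + 6 = 13.
Hence |z^2 − 36| ≤ 13|z + 6|, which is < ϵ once |z + 6| < ϵ/13.
Take δ = min(1, ϵ/13). If 0 < |z + 6| < δ then both bounds hold and |z^2 − 36| ≤ 13|z + 6| < 13·(ϵ/13) = ϵ.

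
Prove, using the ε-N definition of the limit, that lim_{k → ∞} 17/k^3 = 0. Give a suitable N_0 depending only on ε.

N_0 = (17/ε)^{1/3}

Let ε > 0 be given. For k ≥ 1, |17/k^3 − 0| = 17/k^3.
17/k^3 < ε ⇔ k^3 > 17/ε ⇔ k > (17/ε)^{1/3}.
Take N_0 = (17/ε)^{1/3}. Then k > N_0 implies 17/k^3 < ε.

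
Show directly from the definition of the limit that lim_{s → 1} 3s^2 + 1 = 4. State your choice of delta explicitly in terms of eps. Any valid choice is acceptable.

Let eps > 0. We want delta > 0 such that 0 < |s − 1| < delta implies |(3s^2 + 1) − 4| < eps.
(3s^2 + 1) − 4 = 3s^2 - 3 = (s − 1)(3s + 3).
So |(3s^2 + 1) − 4| = |s − 1|·|3s + 3|.
Require delta ≤ 1. Then |s − 1| < 1 gives |s| < 2, and by the triangle inequality |3s + 3| ≤ 3·2 + 3 = 9.
Hence |(3s^2 + 1) − 4| ≤ 9|s − 1| < eps provided |s − 1| < eps/9.
Take delta = min(1, eps/9). Then 0 < |s − 1| < delta gives both |s − 1| < 1 and |s − 1| < eps/9, so |(3s^2 + 1) − 4| < eps.

delta = min(1, eps/9)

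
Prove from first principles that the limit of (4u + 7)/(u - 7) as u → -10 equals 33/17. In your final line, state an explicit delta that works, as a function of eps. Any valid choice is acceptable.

delta = min(17/2, (289/70)eps)

Let eps > 0. We want delta > 0 with 0 < |u + 10| < delta ⇒ |(4u + 7)/(u - 7) − (33/17)| < eps.
Combining over a common denominator, (4u + 7)/(u - 7) − (33/17) = [(4u + 7)·(-17) − (-33)·(u - 7)] / [(-17)·(u - 7)] = -35(u + 10) / ((-17)(u - 7)).
So |(4u + 7)/(u - 7) − (33/17)| = 35|u + 10| / (17·|u − 7|).
Restrict delta ≤ 17/2. Then |u + 10| < 17/2 gives |u − 7| = |(u + 10) + (-17)| ≥ 17 − 17/2 = 17/2.
Hence |(4u + 7)/(u - 7) − (33/17)| < 35|u + 10|/(17·(17/2)) = (70/289)|u + 10|, which is < eps once |u + 10| < (289/70)eps.
Take delta = min(17/2, (289/70)eps). Then 0 < |u + 10| < delta forces both bounds, so |(4u + 7)/(u - 7) − (33/17)| < eps.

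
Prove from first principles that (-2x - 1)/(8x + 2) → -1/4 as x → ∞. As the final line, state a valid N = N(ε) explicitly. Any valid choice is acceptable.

N = (1/16)/ε

Fix ε > 0. We seek N > 0 such that x > N implies |(-2x - 1)/(8x + 2) + 1/4| < ε.
(-2x - 1)/(8x + 2) + 1/4 = (8(-2x - 1) − (-2)(8x + 2)) / (8(8x + 2)) = -4/(8(8x + 2)).
For x > 0 we have 8x + 2 > 8x, so |(-2x - 1)/(8x + 2) + 1/4| = 4/(8(8x + 2)) < 4/(8·8x) = (1/16)/x.
Thus |(-2x - 1)/(8x + 2) + 1/4| < ε whenever x > (1/16)/ε.
Take N = (1/16)/ε. If x > N then |(-2x - 1)/(8x + 2) + 1/4| < (1/16)/x < ε.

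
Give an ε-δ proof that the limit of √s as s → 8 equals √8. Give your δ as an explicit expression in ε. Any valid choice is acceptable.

δ = min(8, √8·ε)

Let ε > 0 be given. We want δ > 0 such that 0 < |s − 8| < δ implies |√s − √8| < ε.
Multiplying by the conjugate, |√s − √8| = |s − 8|/(√s + √8).
Restrict δ ≤ 8 so that |s − 8| < 8 forces s > 0, and then √s + √8 > √8.
Hence |√s − √8| < |s − 8|/√8, which is < ε once |s − 8| < √8·ε.
Take δ = min(8, √8·ε). If 0 < |s − 8| < δ then s > 0 and |√s − √8| < |s − 8|/√8 < ε.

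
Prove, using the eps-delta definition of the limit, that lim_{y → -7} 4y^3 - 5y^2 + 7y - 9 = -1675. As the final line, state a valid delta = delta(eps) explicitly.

delta = min(1, eps/758)

Suppose eps > 0. We want delta > 0 such that 0 < |y + 7| < delta implies |(4y^3 - 5y^2 + 7y - 9) + 1675| < eps.
(4y^3 - 5y^2 + 7y - 9) + 1675 = 4y^3 - 5y^2 + 7y + 1666 = (y + 7)(4y^2 - 33y + 238).
So |(4y^3 - 5y^2 + 7y - 9) + 1675| = |y + 7|·|4y^2 - 33y + 238|.
Assume first that |y + 7| < 1, so |y| < 8. Then |4y^2 - 33y + 238| ≤ 4·8^2 + 33·8 + 238 = 758.
Hence |(4y^3 - 5y^2 + 7y - 9) + 1675| ≤ 758|y + 7| < eps provided |y + 7| < eps/758.
Take delta = min(1, eps/758). Then 0 < |y + 7| < delta gives both |y + 7| < 1 and |y + 7| < eps/758, so |(4y^3 - 5y^2 + 7y - 9) + 1675| < eps.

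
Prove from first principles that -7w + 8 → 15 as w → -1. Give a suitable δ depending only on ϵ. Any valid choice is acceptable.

Let ϵ > 0. We need δ > 0 so that 0 < |w + 1| < δ implies |(-7w + 8) − 15| < ϵ.
|(-7w + 8) − 15| = |-7w - 7| = 7|w + 1|.
Thus it suffices that |w + 1| < ϵ/7.
Take δ = ϵ/7. If 0 < |w + 1| < δ then |(-7w + 8) − 15| = 7|w + 1| < 7·(ϵ/7) = ϵ.

δ = ϵ/7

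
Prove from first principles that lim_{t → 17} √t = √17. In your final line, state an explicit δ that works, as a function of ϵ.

Let ϵ > 0. We want δ > 0 such that 0 < |t − 17| < δ implies |√t − √17| < ϵ.
Rationalise: √t − √17 = (t − 17)/(√t + √17), so |√t − √17| = |t − 17|/(√t + √17).
Restrict δ ≤ 17 so that |t − 17| < 17 forces t > 0, and then √t + √17 > √17.
Hence |√t − √17| < |t − 17|/√17, which is < ϵ once |t − 17| < √17·ϵ.
Take δ = min(17, √17·ϵ). If 0 < |t − 17| < δ then t > 0 and |√t − √17| < |t − 17|/√17 < ϵ.

δ = min(17, √17·ϵ)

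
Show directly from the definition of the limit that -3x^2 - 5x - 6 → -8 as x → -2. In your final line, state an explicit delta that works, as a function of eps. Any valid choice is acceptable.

delta = min(2, eps/13)

Suppose eps > 0. We want delta > 0 such that 0 < |x + 2| < delta implies |(-3x^2 - 5x - 6) + 8| < eps.
(-3x^2 - 5x - 6) + 8 = -3x^2 - 5x + 2 = (x + 2)(-3x + 1).
So |(-3x^2 - 5x - 6) + 8| = |x + 2|·|-3x + 1|.
Assume first that |x + 2| < 2, so |x| < 4. Then |-3x + 1| ≤ 3·4 + 1 = 13.
Hence |(-3x^2 - 5x - 6) + 8| ≤ 13|x + 2| < eps provided |x + 2| < eps/13.
Take delta = min(2, eps/13). Then 0 < |x + 2| < delta gives both |x + 2| < 2 and |x + 2| < eps/13, so |(-3x^2 - 5x - 6) + 8| < eps.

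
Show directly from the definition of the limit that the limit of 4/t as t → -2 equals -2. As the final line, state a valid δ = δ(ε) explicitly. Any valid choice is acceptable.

Fix ε > 0. We seek δ > 0 such that 0 < |t + 2| < δ implies |4/t + 2| < ε.
|4/t + 2| = 4·|-2 − t|/(2·|t|) = 4|t + 2|/(2|t|).
Restrict δ ≤ 1. Then |t + 2| < 1 gives |t| > 1, so 2|t| > 2.
Then |4/t + 2| < 4|t + 2|/2, which is < ε when |t + 2| < (1/2)ε.
Take δ = min(1, (1/2)ε). Then 0 < |t + 2| < δ gives both |t + 2| < 1 and |t + 2| < (1/2)ε, so |4/t + 2| < ε.

δ = min(1, (1/2)ε)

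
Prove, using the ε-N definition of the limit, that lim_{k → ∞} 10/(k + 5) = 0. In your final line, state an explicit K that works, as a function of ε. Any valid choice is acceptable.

Let ε > 0. For k ≥ 1, |10/(k + 5) − 0| = 10/(k + 5) ≤ 10/k.
We need 10/k < ε, i.e. k > 10/ε.
Take K = 10/ε. If k > K then |10/(k + 5)| ≤ 10/k < ε.

K = 10/ε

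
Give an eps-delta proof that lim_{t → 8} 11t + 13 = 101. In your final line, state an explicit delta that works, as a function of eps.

delta = eps/11

Suppose eps > 0. We need delta > 0 so that 0 < |t − 8| < delta implies |(11t + 13) − 101| < eps.
Since (11t + 13) − 101 = 11(t − 8), we have |(11t + 13) − 101| = 11|t − 8|.
So 11|t − 8| < eps exactly when |t − 8| < eps/11.
Choosing delta = eps/11 gives |(11t + 13) − 101| = 11|t − 8| < eps whenever |t − 8| < delta.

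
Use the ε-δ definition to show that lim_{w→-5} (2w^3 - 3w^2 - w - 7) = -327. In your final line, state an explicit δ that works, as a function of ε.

δ = min(1, ε/214)

Let ε > 0 be given. We want δ > 0 such that 0 < |w + 5| < δ implies |(2w^3 - 3w^2 - w - 7) + 327| < ε.
(2w^3 - 3w^2 - w - 7) + 327 = 2w^3 - 3w^2 - w + 320 = (w + 5)(2w^2 - 13w + 64).
So |(2w^3 - 3w^2 - w - 7) + 327| = |w + 5|·|2w^2 - 13w + 64|.
Require δ ≤ 1. Then |w + 5| < 1 gives |w| < 6, and by the triangle inequality |2w^2 - 13w + 64| ≤ 2·6^2 + 13·6 + 64 = 214.
Hence |(2w^3 - 3w^2 - w - 7) + 327| ≤ 214|w + 5| < ε provided |w + 5| < ε/214.
Take δ = min(1, ε/214). Then 0 < |w + 5| < δ gives both |w + 5| < 1 and |w + 5| < ε/214, so |(2w^3 - 3w^2 - w - 7) + 327| < ε.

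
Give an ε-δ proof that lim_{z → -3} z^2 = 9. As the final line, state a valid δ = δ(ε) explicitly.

Let ε > 0. We seek δ > 0 with 0 < |z + 3| < δ ⇒ |z^2 − 9| < ε.
Factor: z^2 − 9 = (z + 3)(z - 3), so |z^2 − 9| = |z + 3|·|z - 3|.
Restrict δ ≤ 1. Then |z + 3| < 1 gives |z| < 4, so by the triangle inequality |z - 3| ≤ 4 + 3 = 7.
Hence |z^2 − 9| ≤ 7|z + 3|, which is < ε once |z + 3| < ε/7.
Take δ = min(1, ε/7). If 0 < |z + 3| < δ then both bounds hold and |z^2 − 9| ≤ 7|z + 3| < 7·(ε/7) = ε.

δ = min(1, ε/7)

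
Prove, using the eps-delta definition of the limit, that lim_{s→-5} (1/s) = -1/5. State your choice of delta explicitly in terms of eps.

delta = min(5/2, (25/2)eps)

Fix eps > 0. We seek delta > 0 such that 0 < |s + 5| < delta implies |1/s + 1/5| < eps.
|1/s + 1/5| = |-5 − s|/(5·|s|) = |s + 5|/(5|s|).
Require delta ≤ 5/2 so that |s| > 5 − 5/2 = 5/2, hence 5|s| > 25/2.
Then |1/s + 1/5| < |s + 5|/(25/2), which is < eps when |s + 5| < (25/2)eps.
Take delta = min(5/2, (25/2)eps). Then 0 < |s + 5| < delta gives both |s + 5| < 5/2 and |s + 5| < (25/2)eps, so |1/s + 1/5| < eps.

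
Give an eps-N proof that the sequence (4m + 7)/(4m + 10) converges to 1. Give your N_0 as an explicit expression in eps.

Let eps > 0 be given. For m ≥ 1, |(4m + 7)/(4m + 10) − 1| = |-12|/(4(4m + 10)) = 12/(4(4m + 10)).
Since 4m + 10 ≥ 4m for m ≥ 1, this is ≤ 12/(4·4m) = (3/4)/m.
So |(4m + 7)/(4m + 10) − 1| < eps whenever m > (3/4)/eps.
Take N_0 = (3/4)/eps. If m > N_0 then |(4m + 7)/(4m + 10) − 1| ≤ (3/4)/m < eps.

N_0 = (3/4)/eps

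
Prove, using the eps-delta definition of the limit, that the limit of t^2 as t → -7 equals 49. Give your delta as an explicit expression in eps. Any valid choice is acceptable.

delta = min(2, eps/16)

Let eps > 0. We seek delta > 0 with 0 < |t + 7| < delta ⇒ |t^2 − 49| < eps.
Factor: t^2 − 49 = (t + 7)(t - 7), so |t^2 − 49| = |t + 7|·|t - 7|.
Impose delta ≤ 2 so that |t| < 9; then |t - 7| ≤ 16.
Hence |t^2 − 49| ≤ 16|t + 7|, which is < eps once |t + 7| < eps/16.
Take delta = min(2, eps/16). If 0 < |t + 7| < delta then both bounds hold and |t^2 − 49| ≤ 16|t + 7| < 16·(eps/16) = eps.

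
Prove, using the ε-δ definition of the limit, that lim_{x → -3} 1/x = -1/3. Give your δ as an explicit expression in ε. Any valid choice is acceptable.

δ = min(3/2, (9/2)ε)

Fix ε > 0. We seek δ > 0 such that 0 < |x + 3| < δ implies |1/x + 1/3| < ε.
|1/x + 1/3| = |-3 − x|/(3·|x|) = |x + 3|/(3|x|).
Restrict δ ≤ 3/2. Then |x + 3| < 3/2 gives |x| > 3/2, so 3|x| > 9/2.
Then |1/x + 1/3| < |x + 3|/(9/2), which is < ε when |x + 3| < (9/2)ε.
Take δ = min(3/2, (9/2)ε). Then 0 < |x + 3| < δ gives both |x + 3| < 3/2 and |x + 3| < (9/2)ε, so |1/x + 1/3| < ε.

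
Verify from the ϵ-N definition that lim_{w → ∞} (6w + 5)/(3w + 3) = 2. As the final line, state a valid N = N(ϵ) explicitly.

Let ϵ > 0. We seek N > 0 such that w > N implies |(6w + 5)/(3w + 3) − 2| < ϵ.
(6w + 5)/(3w + 3) − 2 = (3(6w + 5) − 6(3w + 3)) / (3(3w + 3)) = -3/(3(3w + 3)).
For w > 0 we have 3w + 3 > 3w, so |(6w + 5)/(3w + 3) − 2| = 3/(3(3w + 3)) < 3/(3·3w) = (1/3)/w.
Thus |(6w + 5)/(3w + 3) − 2| < ϵ whenever w > (1/3)/ϵ.
Take N = (1/3)/ϵ. If w > N then |(6w + 5)/(3w + 3) − 2| < (1/3)/w < ϵ.

N = (1/3)/ϵ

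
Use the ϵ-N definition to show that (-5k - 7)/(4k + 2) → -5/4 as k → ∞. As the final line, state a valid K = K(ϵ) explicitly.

K = (9/8)/ϵ

Fix ϵ > 0. For k ≥ 1, |(-5k - 7)/(4k + 2) + 5/4| = |-18|/(4(4k + 2)) = 18/(4(4k + 2)).
Since 4k + 2 ≥ 4k for k ≥ 1, this is ≤ 18/(4·4k) = (9/8)/k.
So |(-5k - 7)/(4k + 2) + 5/4| < ϵ whenever k > (9/8)/ϵ.
Take K = (9/8)/ϵ. If k > K then |(-5k - 7)/(4k + 2) + 5/4| ≤ (9/8)/k < ϵ.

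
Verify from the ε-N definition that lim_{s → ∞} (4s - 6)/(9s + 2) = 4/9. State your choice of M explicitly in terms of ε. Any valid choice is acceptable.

Let ε > 0 be given. We seek M > 0 such that s > M implies |(4s - 6)/(9s + 2) − (4/9)| < ε.
(4s - 6)/(9s + 2) − (4/9) = (9(4s - 6) − 4(9s + 2)) / (9(9s + 2)) = -62/(9(9s + 2)).
For s > 0 we have 9s + 2 > 9s, so |(4s - 6)/(9s + 2) − (4/9)| = 62/(9(9s + 2)) < 62/(9·9s) = (62/81)/s.
Thus |(4s - 6)/(9s + 2) − (4/9)| < ε whenever s > (62/81)/ε.
Take M = (62/81)/ε. If s > M then |(4s - 6)/(9s + 2) − (4/9)| < (62/81)/s < ε.

M = (62/81)/ε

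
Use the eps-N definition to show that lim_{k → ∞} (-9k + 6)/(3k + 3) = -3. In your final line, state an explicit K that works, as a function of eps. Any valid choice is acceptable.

K = 5/eps

Let eps > 0. For k ≥ 1, |(-9k + 6)/(3k + 3) + 3| = |45|/(3(3k + 3)) = 45/(3(3k + 3)).
Since 3k + 3 ≥ 3k for k ≥ 1, this is ≤ 45/(3·3k) = 5/k.
So |(-9k + 6)/(3k + 3) + 3| < eps whenever k > 5/eps.
Take K = 5/eps. If k > K then |(-9k + 6)/(3k + 3) + 3| ≤ 5/k < eps.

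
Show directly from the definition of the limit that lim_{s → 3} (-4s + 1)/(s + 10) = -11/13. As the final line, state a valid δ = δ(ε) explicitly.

Suppose ε > 0. We want δ > 0 with 0 < |s − 3| < δ ⇒ |(-4s + 1)/(s + 10) + 11/13| < ε.
Combining over a common denominator, (-4s + 1)/(s + 10) + 11/13 = [(-4s + 1)·13 − (-11)·(s + 10)] / [13·(s + 10)] = -41(s − 3) / (13(s + 10)).
So |(-4s + 1)/(s + 10) + 11/13| = 41|s − 3| / (13·|s + 10|).
Require δ ≤ 13/2, so |s + 10| ≥ |13| − |s − 3| > 13 − 13/2 = 13/2.
Hence |(-4s + 1)/(s + 10) + 11/13| < 41|s − 3|/(13·(13/2)) = (82/169)|s − 3|, which is < ε once |s − 3| < (169/82)ε.
Take δ = min(13/2, (169/82)ε). Then 0 < |s − 3| < δ forces both bounds, so |(-4s + 1)/(s + 10) + 11/13| < ε.

δ = min(13/2, (169/82)ε)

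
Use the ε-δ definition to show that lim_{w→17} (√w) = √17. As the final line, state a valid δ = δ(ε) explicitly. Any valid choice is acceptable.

δ = min(17, √17·ε)

Let ε > 0 be given. We want δ > 0 such that 0 < |w − 17| < δ implies |√w − √17| < ε.
Multiplying by the conjugate, |√w − √17| = |w − 17|/(√w + √17).
Restrict δ ≤ 17 so that |w − 17| < 17 forces w > 0, and then √w + √17 > √17.
Hence |√w − √17| < |w − 17|/√17, which is < ε once |w − 17| < √17·ε.
Take δ = min(17, √17·ε). If 0 < |w − 17| < δ then w > 0 and |√w − √17| < |w − 17|/√17 < ε.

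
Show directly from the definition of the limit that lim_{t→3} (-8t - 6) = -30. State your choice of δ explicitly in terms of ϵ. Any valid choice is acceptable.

δ = ϵ/8

Suppose ϵ > 0. We need δ > 0 so that 0 < |t − 3| < δ implies |(-8t - 6) + 30| < ϵ.
Since (-8t - 6) + 30 = -8(t − 3), we have |(-8t - 6) + 30| = 8|t − 3|.
So 8|t − 3| < ϵ exactly when |t − 3| < ϵ/8.
Choosing δ = ϵ/8 gives |(-8t - 6) + 30| = 8|t − 3| < ϵ whenever |t − 3| < δ.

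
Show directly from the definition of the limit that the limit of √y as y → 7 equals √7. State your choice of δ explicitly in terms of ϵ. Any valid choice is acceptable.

Let ϵ > 0 be given. We want δ > 0 such that 0 < |y − 7| < δ implies |√y − √7| < ϵ.
Rationalise: √y − √7 = (y − 7)/(√y + √7), so |√y − √7| = |y − 7|/(√y + √7).
Restrict δ ≤ 7 so that |y − 7| < 7 forces y > 0, and then √y + √7 > √7.
Hence |√y − √7| < |y − 7|/√7, which is < ϵ once |y − 7| < √7·ϵ.
Take δ = min(7, √7·ϵ). If 0 < |y − 7| < δ then y > 0 and |√y − √7| < |y − 7|/√7 < ϵ.

δ = min(7, √7·ϵ)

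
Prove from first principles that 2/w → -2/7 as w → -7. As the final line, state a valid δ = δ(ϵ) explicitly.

Suppose ϵ > 0. We seek δ > 0 such that 0 < |w + 7| < δ implies |2/w + 2/7| < ϵ.
|2/w + 2/7| = 2·|-7 − w|/(7·|w|) = 2|w + 7|/(7|w|).
Restrict δ ≤ 7/2. Then |w + 7| < 7/2 gives |w| > 7/2, so 7|w| > 49/2.
Then |2/w + 2/7| < 2|w + 7|/(49/2), which is < ϵ when |w + 7| < (49/4)ϵ.
Take δ = min(7/2, (49/4)ϵ). Then 0 < |w + 7| < δ gives both |w + 7| < 7/2 and |w + 7| < (49/4)ϵ, so |2/w + 2/7| < ϵ.

δ = min(7/2, (49/4)ϵ)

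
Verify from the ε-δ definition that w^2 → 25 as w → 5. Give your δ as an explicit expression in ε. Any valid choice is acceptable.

Let ε > 0 be given. We seek δ > 0 with 0 < |w − 5| < δ ⇒ |w^2 − 25| < ε.
Factor: w^2 − 25 = (w − 5)(w + 5), so |w^2 − 25| = |w − 5|·|w + 5|.
Impose δ ≤ 2 so that |w| < 7; then |w + 5| ≤ 12.
Hence |w^2 − 25| ≤ 12|w − 5|, which is < ε once |w − 5| < ε/12.
Take δ = min(2, ε/12). If 0 < |w − 5| < δ then both bounds hold and |w^2 − 25| ≤ 12|w − 5| < 12·(ε/12) = ε.

δ = min(2, ε/12)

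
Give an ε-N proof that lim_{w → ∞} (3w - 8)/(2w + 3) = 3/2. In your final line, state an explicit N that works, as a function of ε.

Let ε > 0 be given. We seek N > 0 such that w > N implies |(3w - 8)/(2w + 3) − (3/2)| < ε.
(3w - 8)/(2w + 3) − (3/2) = (2(3w - 8) − 3(2w + 3)) / (2(2w + 3)) = -25/(2(2w + 3)).
For w > 0 we have 2w + 3 > 2w, so |(3w - 8)/(2w + 3) − (3/2)| = 25/(2(2w + 3)) < 25/(2·2w) = (25/4)/w.
Thus |(3w - 8)/(2w + 3) − (3/2)| < ε whenever w > (25/4)/ε.
Take N = (25/4)/ε. If w > N then |(3w - 8)/(2w + 3) − (3/2)| < (25/4)/w < ε.

N = (25/4)/ε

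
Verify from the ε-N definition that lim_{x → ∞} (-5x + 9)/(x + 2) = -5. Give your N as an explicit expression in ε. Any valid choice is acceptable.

Let ε > 0 be given. We seek N > 0 such that x > N implies |(-5x + 9)/(x + 2) + 5| < ε.
(-5x + 9)/(x + 2) + 5 = ((-5x + 9) − (-5)(x + 2)) / ((x + 2)) = 19/((x + 2)).
For x > 0 we have x + 2 > x, so |(-5x + 9)/(x + 2) + 5| = 19/((x + 2)) < 19/(x) = 19/x.
Thus |(-5x + 9)/(x + 2) + 5| < ε whenever x > 19/ε.
Take N = 19/ε. If x > N then |(-5x + 9)/(x + 2) + 5| < 19/x < ε.

N = 19/ε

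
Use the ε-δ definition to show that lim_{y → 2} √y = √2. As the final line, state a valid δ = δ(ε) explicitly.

δ = min(2, √2·ε)

Let ε > 0 be given. We want δ > 0 such that 0 < |y − 2| < δ implies |√y − √2| < ε.
Multiplying by the conjugate, |√y − √2| = |y − 2|/(√y + √2).
Restrict δ ≤ 2 so that |y − 2| < 2 forces y > 0, and then √y + √2 > √2.
Hence |√y − √2| < |y − 2|/√2, which is < ε once |y − 2| < √2·ε.
Take δ = min(2, √2·ε). If 0 < |y − 2| < δ then y > 0 and |√y − √2| < |y − 2|/√2 < ε.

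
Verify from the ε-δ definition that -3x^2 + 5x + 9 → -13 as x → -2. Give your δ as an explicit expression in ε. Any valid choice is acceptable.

δ = min(1, ε/20)

Let ε > 0 be given. We want δ > 0 such that 0 < |x + 2| < δ implies |(-3x^2 + 5x + 9) + 13| < ε.
(-3x^2 + 5x + 9) + 13 = -3x^2 + 5x + 22 = (x + 2)(-3x + 11).
So |(-3x^2 + 5x + 9) + 13| = |x + 2|·|-3x + 11|.
Assume first that |x + 2| < 1, so |x| < 3. Then |-3x + 11| ≤ 3·3 + 11 = 20.
Hence |(-3x^2 + 5x + 9) + 13| ≤ 20|x + 2| < ε provided |x + 2| < ε/20.
Choosing δ = min(1, ε/20) ensures both conditions, hence |(-3x^2 + 5x + 9) + 13| < ε.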